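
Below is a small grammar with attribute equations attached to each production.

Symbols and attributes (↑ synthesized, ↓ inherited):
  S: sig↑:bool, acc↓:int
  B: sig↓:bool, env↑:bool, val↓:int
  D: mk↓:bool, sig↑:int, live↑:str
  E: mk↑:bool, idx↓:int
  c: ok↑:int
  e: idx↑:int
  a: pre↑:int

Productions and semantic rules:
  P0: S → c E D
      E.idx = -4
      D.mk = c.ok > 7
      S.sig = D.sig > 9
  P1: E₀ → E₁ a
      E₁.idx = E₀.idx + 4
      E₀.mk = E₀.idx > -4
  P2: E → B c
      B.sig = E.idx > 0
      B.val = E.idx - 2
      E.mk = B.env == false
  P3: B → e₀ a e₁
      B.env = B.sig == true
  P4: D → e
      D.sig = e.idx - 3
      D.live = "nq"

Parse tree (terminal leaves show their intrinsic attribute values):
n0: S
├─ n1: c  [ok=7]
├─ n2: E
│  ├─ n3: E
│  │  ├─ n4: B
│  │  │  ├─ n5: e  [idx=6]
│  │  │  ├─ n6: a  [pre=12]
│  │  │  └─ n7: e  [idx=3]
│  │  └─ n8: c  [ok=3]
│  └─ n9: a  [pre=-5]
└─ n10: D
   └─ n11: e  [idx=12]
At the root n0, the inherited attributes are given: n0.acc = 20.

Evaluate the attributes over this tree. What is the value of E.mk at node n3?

1. n0.acc = 20  [given at root]
2. n1.ok = 7  [terminal]
3. n2.idx = -4  [-4]
4. n3.idx = 0  [E₀.idx + 4]
5. n4.sig = false  [E.idx > 0]
6. n4.val = -2  [E.idx - 2]
7. n5.idx = 6  [terminal]
8. n6.pre = 12  [terminal]
9. n7.idx = 3  [terminal]
10. n4.env = false  [B.sig == true]
11. n8.ok = 3  [terminal]
12. n3.mk = true  [B.env == false]
13. n9.pre = -5  [terminal]
14. n2.mk = false  [E₀.idx > -4]
15. n10.mk = false  [c.ok > 7]
16. n11.idx = 12  [terminal]
17. n10.sig = 9  [e.idx - 3]
18. n10.live = "nq"  ["nq"]
19. n0.sig = false  [D.sig > 9]

true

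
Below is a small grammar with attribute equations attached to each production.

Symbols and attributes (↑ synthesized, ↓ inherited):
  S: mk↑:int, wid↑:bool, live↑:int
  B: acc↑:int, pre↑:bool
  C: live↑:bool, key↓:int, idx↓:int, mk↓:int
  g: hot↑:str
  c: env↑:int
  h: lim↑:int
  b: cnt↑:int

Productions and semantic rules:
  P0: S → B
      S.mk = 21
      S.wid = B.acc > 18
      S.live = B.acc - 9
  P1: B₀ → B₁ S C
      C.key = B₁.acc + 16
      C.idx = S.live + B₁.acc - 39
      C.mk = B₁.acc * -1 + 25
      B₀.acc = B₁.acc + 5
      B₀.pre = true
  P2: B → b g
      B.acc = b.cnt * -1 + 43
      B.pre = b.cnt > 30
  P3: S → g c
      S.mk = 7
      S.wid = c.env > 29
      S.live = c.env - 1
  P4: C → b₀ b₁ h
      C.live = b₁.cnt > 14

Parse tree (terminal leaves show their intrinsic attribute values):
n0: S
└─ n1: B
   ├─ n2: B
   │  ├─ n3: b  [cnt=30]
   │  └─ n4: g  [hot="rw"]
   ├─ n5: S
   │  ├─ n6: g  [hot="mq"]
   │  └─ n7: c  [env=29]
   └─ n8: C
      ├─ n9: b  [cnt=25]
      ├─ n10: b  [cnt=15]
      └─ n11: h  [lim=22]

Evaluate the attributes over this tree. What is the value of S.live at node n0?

9

1. n3.cnt = 30  [terminal]
2. n4.hot = "rw"  [terminal]
3. n2.acc = 13  [b.cnt * -1 + 43]
4. n2.pre = false  [b.cnt > 30]
5. n6.hot = "mq"  [terminal]
6. n7.env = 29  [terminal]
7. n5.mk = 7  [7]
8. n5.wid = false  [c.env > 29]
9. n5.live = 28  [c.env - 1]
10. n8.key = 29  [B₁.acc + 16]
11. n8.idx = 2  [S.live + B₁.acc - 39]
12. n8.mk = 12  [B₁.acc * -1 + 25]
13. n9.cnt = 25  [terminal]
14. n10.cnt = 15  [terminal]
15. n11.lim = 22  [terminal]
16. n8.live = true  [b₁.cnt > 14]
17. n1.acc = 18  [B₁.acc + 5]
18. n1.pre = true  [true]
19. n0.mk = 21  [21]
20. n0.wid = false  [B.acc > 18]
21. n0.live = 9  [B.acc - 9]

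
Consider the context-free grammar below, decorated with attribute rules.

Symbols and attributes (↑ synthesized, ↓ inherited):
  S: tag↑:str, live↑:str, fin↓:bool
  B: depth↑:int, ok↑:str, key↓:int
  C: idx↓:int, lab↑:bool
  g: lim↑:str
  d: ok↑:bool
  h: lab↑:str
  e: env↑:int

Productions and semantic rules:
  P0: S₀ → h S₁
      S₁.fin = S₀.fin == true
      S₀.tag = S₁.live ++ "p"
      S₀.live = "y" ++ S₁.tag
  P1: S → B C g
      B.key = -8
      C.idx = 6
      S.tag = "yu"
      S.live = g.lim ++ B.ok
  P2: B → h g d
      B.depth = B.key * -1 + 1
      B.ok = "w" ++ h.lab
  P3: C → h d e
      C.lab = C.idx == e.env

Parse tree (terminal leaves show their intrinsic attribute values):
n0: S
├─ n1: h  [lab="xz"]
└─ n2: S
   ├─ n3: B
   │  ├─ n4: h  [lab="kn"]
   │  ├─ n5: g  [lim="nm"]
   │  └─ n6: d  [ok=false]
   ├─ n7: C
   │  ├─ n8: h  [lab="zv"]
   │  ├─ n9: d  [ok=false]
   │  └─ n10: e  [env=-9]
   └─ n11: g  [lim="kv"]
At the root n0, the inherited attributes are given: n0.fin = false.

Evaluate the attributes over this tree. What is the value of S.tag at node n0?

"kvwknp"

1. n0.fin = false  [given at root]
2. n1.lab = "xz"  [terminal]
3. n2.fin = false  [S₀.fin == true]
4. n3.key = -8  [-8]
5. n4.lab = "kn"  [terminal]
6. n5.lim = "nm"  [terminal]
7. n6.ok = false  [terminal]
8. n3.depth = 9  [B.key * -1 + 1]
9. n3.ok = "wkn"  ["w" ++ h.lab]
10. n7.idx = 6  [6]
11. n8.lab = "zv"  [terminal]
12. n9.ok = false  [terminal]
13. n10.env = -9  [terminal]
14. n7.lab = false  [C.idx == e.env]
15. n11.lim = "kv"  [terminal]
16. n2.tag = "yu"  ["yu"]
17. n2.live = "kvwkn"  [g.lim ++ B.ok]
18. n0.tag = "kvwknp"  [S₁.live ++ "p"]
19. n0.live = "yyu"  ["y" ++ S₁.tag]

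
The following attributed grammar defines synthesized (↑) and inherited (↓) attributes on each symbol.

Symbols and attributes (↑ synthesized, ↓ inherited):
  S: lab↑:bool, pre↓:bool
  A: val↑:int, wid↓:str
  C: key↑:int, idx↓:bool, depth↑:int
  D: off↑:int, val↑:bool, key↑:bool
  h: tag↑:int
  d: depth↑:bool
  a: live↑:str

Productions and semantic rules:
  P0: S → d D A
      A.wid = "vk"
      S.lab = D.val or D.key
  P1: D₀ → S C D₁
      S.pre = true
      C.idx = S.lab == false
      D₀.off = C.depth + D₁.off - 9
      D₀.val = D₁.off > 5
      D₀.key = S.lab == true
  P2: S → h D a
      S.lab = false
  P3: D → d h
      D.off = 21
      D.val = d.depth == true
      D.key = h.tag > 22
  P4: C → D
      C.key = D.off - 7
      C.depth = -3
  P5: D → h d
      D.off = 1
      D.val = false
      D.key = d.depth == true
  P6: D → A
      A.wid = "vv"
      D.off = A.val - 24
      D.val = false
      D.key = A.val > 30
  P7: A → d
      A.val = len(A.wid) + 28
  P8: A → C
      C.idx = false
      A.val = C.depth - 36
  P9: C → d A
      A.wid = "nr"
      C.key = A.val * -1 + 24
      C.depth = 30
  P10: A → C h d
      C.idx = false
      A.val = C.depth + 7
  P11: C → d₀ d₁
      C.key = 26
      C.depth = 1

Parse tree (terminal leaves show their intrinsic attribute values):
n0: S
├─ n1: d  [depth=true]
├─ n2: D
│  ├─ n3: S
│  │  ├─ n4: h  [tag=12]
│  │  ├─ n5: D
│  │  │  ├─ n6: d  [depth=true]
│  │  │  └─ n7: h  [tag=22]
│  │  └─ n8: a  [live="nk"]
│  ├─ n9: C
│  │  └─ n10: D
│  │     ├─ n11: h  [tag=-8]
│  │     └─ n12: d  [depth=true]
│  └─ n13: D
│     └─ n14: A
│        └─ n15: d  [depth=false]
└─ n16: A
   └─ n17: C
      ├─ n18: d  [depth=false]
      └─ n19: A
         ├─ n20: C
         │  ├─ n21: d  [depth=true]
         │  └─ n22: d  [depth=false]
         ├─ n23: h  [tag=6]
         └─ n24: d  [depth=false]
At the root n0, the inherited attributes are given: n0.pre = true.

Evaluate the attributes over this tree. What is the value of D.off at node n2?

-6

1. n0.pre = true  [given at root]
2. n1.depth = true  [terminal]
3. n3.pre = true  [true]
4. n4.tag = 12  [terminal]
5. n6.depth = true  [terminal]
6. n7.tag = 22  [terminal]
7. n5.off = 21  [21]
8. n5.val = true  [d.depth == true]
9. n5.key = false  [h.tag > 22]
10. n8.live = "nk"  [terminal]
11. n3.lab = false  [false]
12. n9.idx = true  [S.lab == false]
13. n11.tag = -8  [terminal]
14. n12.depth = true  [terminal]
15. n10.off = 1  [1]
16. n10.val = false  [false]
17. n10.key = true  [d.depth == true]
18. n9.key = -6  [D.off - 7]
19. n9.depth = -3  [-3]
20. n14.wid = "vv"  ["vv"]
21. n15.depth = false  [terminal]
22. n14.val = 30  [len(A.wid) + 28]
23. n13.off = 6  [A.val - 24]
24. n13.val = false  [false]
25. n13.key = false  [A.val > 30]
26. n2.off = -6  [C.depth + D₁.off - 9]
27. n2.val = true  [D₁.off > 5]
28. n2.key = false  [S.lab == true]
29. n16.wid = "vk"  ["vk"]
30. n17.idx = false  [false]
31. n18.depth = false  [terminal]
32. n19.wid = "nr"  ["nr"]
33. n20.idx = false  [false]
34. n21.depth = true  [terminal]
35. n22.depth = false  [terminal]
36. n20.key = 26  [26]
37. n20.depth = 1  [1]
38. n23.tag = 6  [terminal]
39. n24.depth = false  [terminal]
40. n19.val = 8  [C.depth + 7]
41. n17.key = 16  [A.val * -1 + 24]
42. n17.depth = 30  [30]
43. n16.val = -6  [C.depth - 36]
44. n0.lab = true  [D.val or D.key]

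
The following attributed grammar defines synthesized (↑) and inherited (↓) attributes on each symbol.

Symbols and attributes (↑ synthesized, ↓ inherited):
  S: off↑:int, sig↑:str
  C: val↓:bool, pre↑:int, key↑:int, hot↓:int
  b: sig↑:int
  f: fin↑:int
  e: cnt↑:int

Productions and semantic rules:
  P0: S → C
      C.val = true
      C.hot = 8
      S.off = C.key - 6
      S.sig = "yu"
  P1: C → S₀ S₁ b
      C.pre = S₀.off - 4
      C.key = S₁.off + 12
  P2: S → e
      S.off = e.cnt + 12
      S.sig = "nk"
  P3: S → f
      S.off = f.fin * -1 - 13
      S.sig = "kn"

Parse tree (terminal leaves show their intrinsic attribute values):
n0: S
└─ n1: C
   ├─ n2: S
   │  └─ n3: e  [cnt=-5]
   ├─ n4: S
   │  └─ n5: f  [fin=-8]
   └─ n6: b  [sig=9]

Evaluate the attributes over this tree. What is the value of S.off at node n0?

1

1. n1.val = true  [true]
2. n1.hot = 8  [8]
3. n3.cnt = -5  [terminal]
4. n2.off = 7  [e.cnt + 12]
5. n2.sig = "nk"  ["nk"]
6. n5.fin = -8  [terminal]
7. n4.off = -5  [f.fin * -1 - 13]
8. n4.sig = "kn"  ["kn"]
9. n6.sig = 9  [terminal]
10. n1.pre = 3  [S₀.off - 4]
11. n1.key = 7  [S₁.off + 12]
12. n0.off = 1  [C.key - 6]
13. n0.sig = "yu"  ["yu"]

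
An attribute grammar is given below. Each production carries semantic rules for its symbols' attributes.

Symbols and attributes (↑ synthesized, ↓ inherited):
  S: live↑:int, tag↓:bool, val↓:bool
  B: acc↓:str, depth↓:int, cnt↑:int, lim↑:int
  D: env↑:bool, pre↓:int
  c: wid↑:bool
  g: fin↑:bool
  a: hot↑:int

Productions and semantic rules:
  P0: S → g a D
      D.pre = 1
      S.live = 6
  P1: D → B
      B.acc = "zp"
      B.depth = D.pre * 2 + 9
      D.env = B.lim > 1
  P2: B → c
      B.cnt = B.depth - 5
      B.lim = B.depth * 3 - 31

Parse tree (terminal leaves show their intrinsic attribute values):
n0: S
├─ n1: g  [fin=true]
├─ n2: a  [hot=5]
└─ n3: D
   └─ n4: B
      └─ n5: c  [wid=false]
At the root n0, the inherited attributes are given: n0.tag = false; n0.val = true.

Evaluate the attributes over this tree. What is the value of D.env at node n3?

1. n0.tag = false  [given at root]
2. n0.val = true  [given at root]
3. n1.fin = true  [terminal]
4. n2.hot = 5  [terminal]
5. n3.pre = 1  [1]
6. n4.acc = "zp"  ["zp"]
7. n4.depth = 11  [D.pre * 2 + 9]
8. n5.wid = false  [terminal]
9. n4.cnt = 6  [B.depth - 5]
10. n4.lim = 2  [B.depth * 3 - 31]
11. n3.env = true  [B.lim > 1]
12. n0.live = 6  [6]

true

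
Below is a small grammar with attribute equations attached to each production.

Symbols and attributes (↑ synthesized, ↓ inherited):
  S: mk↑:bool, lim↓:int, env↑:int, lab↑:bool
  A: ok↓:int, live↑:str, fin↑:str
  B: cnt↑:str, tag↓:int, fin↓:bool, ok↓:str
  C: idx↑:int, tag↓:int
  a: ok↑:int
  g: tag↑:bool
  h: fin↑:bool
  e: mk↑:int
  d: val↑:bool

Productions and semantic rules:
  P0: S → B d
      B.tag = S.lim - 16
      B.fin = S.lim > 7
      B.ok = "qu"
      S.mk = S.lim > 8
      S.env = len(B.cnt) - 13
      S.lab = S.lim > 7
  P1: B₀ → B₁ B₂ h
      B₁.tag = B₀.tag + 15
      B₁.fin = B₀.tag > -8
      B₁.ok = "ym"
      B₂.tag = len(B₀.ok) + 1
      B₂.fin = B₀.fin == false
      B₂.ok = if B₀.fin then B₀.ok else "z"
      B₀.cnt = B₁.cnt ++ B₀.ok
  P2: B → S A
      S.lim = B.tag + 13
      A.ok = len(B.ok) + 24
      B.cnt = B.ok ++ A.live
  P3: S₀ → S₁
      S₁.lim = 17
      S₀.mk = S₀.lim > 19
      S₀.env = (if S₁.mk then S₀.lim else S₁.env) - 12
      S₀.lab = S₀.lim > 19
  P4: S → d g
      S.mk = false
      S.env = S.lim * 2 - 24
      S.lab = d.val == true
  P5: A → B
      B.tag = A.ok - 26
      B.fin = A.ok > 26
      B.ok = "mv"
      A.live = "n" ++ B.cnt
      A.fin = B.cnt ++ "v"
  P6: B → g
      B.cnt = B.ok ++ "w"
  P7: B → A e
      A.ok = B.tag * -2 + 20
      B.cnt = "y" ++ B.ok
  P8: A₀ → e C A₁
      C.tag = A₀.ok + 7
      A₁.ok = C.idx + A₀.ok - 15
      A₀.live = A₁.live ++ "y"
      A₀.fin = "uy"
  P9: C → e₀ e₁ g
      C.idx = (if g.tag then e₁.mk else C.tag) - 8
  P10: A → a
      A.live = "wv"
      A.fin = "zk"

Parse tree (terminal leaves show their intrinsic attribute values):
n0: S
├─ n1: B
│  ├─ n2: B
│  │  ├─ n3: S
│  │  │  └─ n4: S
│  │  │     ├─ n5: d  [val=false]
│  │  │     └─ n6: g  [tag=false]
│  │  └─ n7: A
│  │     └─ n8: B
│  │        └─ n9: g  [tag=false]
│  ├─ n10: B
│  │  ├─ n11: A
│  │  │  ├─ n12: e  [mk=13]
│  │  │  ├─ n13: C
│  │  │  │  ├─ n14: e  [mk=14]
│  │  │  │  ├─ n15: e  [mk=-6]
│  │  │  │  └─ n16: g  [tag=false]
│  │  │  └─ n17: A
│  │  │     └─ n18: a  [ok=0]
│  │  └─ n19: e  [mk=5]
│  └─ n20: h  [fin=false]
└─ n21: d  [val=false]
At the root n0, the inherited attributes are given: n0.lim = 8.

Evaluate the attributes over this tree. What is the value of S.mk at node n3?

true

1. n0.lim = 8  [given at root]
2. n1.tag = -8  [S.lim - 16]
3. n1.fin = true  [S.lim > 7]
4. n1.ok = "qu"  ["qu"]
5. n2.tag = 7  [B₀.tag + 15]
6. n2.fin = false  [B₀.tag > -8]
7. n2.ok = "ym"  ["ym"]
8. n3.lim = 20  [B.tag + 13]
9. n4.lim = 17  [17]
10. n5.val = false  [terminal]
11. n6.tag = false  [terminal]
12. n4.mk = false  [false]
13. n4.env = 10  [S.lim * 2 - 24]
14. n4.lab = false  [d.val == true]
15. n3.mk = true  [S₀.lim > 19]
16. n3.env = -2  [(if S₁.mk then S₀.lim else S₁.env) - 12]
17. n3.lab = true  [S₀.lim > 19]
18. n7.ok = 26  [len(B.ok) + 24]
19. n8.tag = 0  [A.ok - 26]
20. n8.fin = false  [A.ok > 26]
21. n8.ok = "mv"  ["mv"]
22. n9.tag = false  [terminal]
23. n8.cnt = "mvw"  [B.ok ++ "w"]
24. n7.live = "nmvw"  ["n" ++ B.cnt]
25. n7.fin = "mvwv"  [B.cnt ++ "v"]
26. n2.cnt = "ymnmvw"  [B.ok ++ A.live]
27. n10.tag = 3  [len(B₀.ok) + 1]
28. n10.fin = false  [B₀.fin == false]
29. n10.ok = "qu"  [if B₀.fin then B₀.ok else "z"]
30. n11.ok = 14  [B.tag * -2 + 20]
31. n12.mk = 13  [terminal]
32. n13.tag = 21  [A₀.ok + 7]
33. n14.mk = 14  [terminal]
34. n15.mk = -6  [terminal]
35. n16.tag = false  [terminal]
36. n13.idx = 13  [(if g.tag then e₁.mk else C.tag) - 8]
37. n17.ok = 12  [C.idx + A₀.ok - 15]
38. n18.ok = 0  [terminal]
39. n17.live = "wv"  ["wv"]
40. n17.fin = "zk"  ["zk"]
41. n11.live = "wvy"  [A₁.live ++ "y"]
42. n11.fin = "uy"  ["uy"]
43. n19.mk = 5  [terminal]
44. n10.cnt = "yqu"  ["y" ++ B.ok]
45. n20.fin = false  [terminal]
46. n1.cnt = "ymnmvwqu"  [B₁.cnt ++ B₀.ok]
47. n21.val = false  [terminal]
48. n0.mk = false  [S.lim > 8]
49. n0.env = -5  [len(B.cnt) - 13]
50. n0.lab = true  [S.lim > 7]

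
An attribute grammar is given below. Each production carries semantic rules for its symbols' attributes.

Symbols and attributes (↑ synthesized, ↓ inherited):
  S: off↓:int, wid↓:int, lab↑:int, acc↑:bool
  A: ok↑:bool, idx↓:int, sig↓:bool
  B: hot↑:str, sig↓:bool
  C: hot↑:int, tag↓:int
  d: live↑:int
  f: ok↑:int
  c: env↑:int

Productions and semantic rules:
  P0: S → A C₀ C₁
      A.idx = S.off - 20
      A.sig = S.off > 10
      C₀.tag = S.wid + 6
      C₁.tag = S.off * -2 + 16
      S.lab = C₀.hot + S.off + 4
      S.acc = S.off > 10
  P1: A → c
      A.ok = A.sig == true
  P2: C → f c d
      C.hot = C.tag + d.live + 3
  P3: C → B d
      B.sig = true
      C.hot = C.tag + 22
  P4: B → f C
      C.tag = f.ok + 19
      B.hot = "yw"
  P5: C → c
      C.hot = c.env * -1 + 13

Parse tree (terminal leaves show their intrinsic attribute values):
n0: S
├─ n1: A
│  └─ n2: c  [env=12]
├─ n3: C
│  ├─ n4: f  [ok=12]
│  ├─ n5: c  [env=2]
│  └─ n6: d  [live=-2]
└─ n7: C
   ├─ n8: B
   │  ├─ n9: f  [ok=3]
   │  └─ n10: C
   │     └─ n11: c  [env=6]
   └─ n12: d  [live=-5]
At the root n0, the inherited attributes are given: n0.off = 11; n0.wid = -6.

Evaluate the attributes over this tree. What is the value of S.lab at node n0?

16

1. n0.off = 11  [given at root]
2. n0.wid = -6  [given at root]
3. n1.idx = -9  [S.off - 20]
4. n1.sig = true  [S.off > 10]
5. n2.env = 12  [terminal]
6. n1.ok = true  [A.sig == true]
7. n3.tag = 0  [S.wid + 6]
8. n4.ok = 12  [terminal]
9. n5.env = 2  [terminal]
10. n6.live = -2  [terminal]
11. n3.hot = 1  [C.tag + d.live + 3]
12. n7.tag = -6  [S.off * -2 + 16]
13. n8.sig = true  [true]
14. n9.ok = 3  [terminal]
15. n10.tag = 22  [f.ok + 19]
16. n11.env = 6  [terminal]
17. n10.hot = 7  [c.env * -1 + 13]
18. n8.hot = "yw"  ["yw"]
19. n12.live = -5  [terminal]
20. n7.hot = 16  [C.tag + 22]
21. n0.lab = 16  [C₀.hot + S.off + 4]
22. n0.acc = true  [S.off > 10]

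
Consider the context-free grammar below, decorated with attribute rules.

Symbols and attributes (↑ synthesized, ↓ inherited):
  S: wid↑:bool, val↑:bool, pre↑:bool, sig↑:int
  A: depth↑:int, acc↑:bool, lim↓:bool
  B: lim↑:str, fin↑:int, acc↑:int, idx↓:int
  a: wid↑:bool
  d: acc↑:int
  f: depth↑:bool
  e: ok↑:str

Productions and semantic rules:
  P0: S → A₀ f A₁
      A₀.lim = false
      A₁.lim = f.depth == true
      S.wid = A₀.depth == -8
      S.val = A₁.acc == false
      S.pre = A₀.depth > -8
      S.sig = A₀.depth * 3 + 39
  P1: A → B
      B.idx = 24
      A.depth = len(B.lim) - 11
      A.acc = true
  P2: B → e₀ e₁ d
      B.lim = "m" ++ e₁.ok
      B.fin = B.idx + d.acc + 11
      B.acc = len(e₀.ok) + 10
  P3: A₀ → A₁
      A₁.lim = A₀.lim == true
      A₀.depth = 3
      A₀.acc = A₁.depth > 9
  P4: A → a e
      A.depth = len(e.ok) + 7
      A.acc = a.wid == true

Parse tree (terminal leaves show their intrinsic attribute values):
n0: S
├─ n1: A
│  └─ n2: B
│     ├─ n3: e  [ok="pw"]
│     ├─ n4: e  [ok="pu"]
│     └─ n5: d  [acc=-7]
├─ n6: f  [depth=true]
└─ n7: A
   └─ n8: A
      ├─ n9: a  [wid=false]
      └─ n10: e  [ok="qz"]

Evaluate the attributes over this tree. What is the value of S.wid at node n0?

true

1. n1.lim = false  [false]
2. n2.idx = 24  [24]
3. n3.ok = "pw"  [terminal]
4. n4.ok = "pu"  [terminal]
5. n5.acc = -7  [terminal]
6. n2.lim = "mpu"  ["m" ++ e₁.ok]
7. n2.fin = 28  [B.idx + d.acc + 11]
8. n2.acc = 12  [len(e₀.ok) + 10]
9. n1.depth = -8  [len(B.lim) - 11]
10. n1.acc = true  [true]
11. n6.depth = true  [terminal]
12. n7.lim = true  [f.depth == true]
13. n8.lim = true  [A₀.lim == true]
14. n9.wid = false  [terminal]
15. n10.ok = "qz"  [terminal]
16. n8.depth = 9  [len(e.ok) + 7]
17. n8.acc = false  [a.wid == true]
18. n7.depth = 3  [3]
19. n7.acc = false  [A₁.depth > 9]
20. n0.wid = true  [A₀.depth == -8]
21. n0.val = true  [A₁.acc == false]
22. n0.pre = false  [A₀.depth > -8]
23. n0.sig = 15  [A₀.depth * 3 + 39]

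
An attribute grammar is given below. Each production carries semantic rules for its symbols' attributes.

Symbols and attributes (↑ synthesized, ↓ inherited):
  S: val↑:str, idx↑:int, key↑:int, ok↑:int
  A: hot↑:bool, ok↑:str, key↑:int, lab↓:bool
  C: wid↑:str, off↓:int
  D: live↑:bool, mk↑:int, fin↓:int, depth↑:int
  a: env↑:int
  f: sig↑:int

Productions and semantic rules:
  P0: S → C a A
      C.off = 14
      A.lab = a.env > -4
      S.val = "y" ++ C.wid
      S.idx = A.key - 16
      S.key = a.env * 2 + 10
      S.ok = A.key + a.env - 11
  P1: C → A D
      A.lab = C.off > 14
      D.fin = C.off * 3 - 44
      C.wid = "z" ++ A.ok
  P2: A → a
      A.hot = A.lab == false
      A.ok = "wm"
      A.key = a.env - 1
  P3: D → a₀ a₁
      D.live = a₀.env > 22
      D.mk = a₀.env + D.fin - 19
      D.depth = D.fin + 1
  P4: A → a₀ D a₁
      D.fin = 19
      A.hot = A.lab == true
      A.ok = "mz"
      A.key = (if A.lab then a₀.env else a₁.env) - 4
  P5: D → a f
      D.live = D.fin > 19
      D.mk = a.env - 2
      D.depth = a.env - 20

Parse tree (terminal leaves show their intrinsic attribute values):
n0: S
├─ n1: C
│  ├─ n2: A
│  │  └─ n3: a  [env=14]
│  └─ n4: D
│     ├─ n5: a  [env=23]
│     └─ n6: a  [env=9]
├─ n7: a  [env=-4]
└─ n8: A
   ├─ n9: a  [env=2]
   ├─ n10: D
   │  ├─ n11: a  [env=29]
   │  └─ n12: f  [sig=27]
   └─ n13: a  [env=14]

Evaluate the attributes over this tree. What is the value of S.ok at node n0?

1. n1.off = 14  [14]
2. n2.lab = false  [C.off > 14]
3. n3.env = 14  [terminal]
4. n2.hot = true  [A.lab == false]
5. n2.ok = "wm"  ["wm"]
6. n2.key = 13  [a.env - 1]
7. n4.fin = -2  [C.off * 3 - 44]
8. n5.env = 23  [terminal]
9. n6.env = 9  [terminal]
10. n4.live = true  [a₀.env > 22]
11. n4.mk = 2  [a₀.env + D.fin - 19]
12. n4.depth = -1  [D.fin + 1]
13. n1.wid = "zwm"  ["z" ++ A.ok]
14. n7.env = -4  [terminal]
15. n8.lab = false  [a.env > -4]
16. n9.env = 2  [terminal]
17. n10.fin = 19  [19]
18. n11.env = 29  [terminal]
19. n12.sig = 27  [terminal]
20. n10.live = false  [D.fin > 19]
21. n10.mk = 27  [a.env - 2]
22. n10.depth = 9  [a.env - 20]
23. n13.env = 14  [terminal]
24. n8.hot = false  [A.lab == true]
25. n8.ok = "mz"  ["mz"]
26. n8.key = 10  [(if A.lab then a₀.env else a₁.env) - 4]
27. n0.val = "yzwm"  ["y" ++ C.wid]
28. n0.idx = -6  [A.key - 16]
29. n0.key = 2  [a.env * 2 + 10]
30. n0.ok = -5  [A.key + a.env - 11]

-5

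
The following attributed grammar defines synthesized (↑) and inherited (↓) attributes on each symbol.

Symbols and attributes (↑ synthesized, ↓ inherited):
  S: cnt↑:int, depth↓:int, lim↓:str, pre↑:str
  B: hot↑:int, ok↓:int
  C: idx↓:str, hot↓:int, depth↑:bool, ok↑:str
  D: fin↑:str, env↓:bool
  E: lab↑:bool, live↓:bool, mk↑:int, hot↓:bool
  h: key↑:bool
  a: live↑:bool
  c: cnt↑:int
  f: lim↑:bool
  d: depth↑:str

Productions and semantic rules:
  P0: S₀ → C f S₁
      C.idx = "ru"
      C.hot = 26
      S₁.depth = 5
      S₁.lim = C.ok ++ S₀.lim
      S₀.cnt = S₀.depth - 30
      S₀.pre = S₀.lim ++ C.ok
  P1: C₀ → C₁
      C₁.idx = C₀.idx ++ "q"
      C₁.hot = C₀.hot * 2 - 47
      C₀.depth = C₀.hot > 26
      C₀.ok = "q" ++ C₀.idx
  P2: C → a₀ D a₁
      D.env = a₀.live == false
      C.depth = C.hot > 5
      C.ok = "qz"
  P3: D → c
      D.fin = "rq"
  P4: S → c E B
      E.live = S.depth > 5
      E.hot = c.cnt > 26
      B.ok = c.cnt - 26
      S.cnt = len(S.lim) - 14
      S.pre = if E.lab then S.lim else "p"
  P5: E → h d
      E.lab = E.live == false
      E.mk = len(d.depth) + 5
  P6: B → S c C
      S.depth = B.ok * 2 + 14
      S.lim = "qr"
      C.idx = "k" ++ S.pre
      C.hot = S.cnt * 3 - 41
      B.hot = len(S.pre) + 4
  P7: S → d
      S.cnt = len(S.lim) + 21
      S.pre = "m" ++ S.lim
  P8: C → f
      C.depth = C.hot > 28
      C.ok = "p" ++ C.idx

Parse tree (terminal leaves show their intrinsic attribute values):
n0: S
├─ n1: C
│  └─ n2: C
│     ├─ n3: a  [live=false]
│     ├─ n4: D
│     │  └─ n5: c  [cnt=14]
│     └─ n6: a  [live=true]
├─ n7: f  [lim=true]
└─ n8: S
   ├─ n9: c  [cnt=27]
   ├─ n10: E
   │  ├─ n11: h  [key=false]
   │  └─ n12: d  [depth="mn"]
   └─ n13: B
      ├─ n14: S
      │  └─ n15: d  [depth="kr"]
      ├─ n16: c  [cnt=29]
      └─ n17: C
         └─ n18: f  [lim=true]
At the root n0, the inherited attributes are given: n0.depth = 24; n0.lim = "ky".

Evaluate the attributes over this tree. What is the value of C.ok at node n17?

1. n0.depth = 24  [given at root]
2. n0.lim = "ky"  [given at root]
3. n1.idx = "ru"  ["ru"]
4. n1.hot = 26  [26]
5. n2.idx = "ruq"  [C₀.idx ++ "q"]
6. n2.hot = 5  [C₀.hot * 2 - 47]
7. n3.live = false  [terminal]
8. n4.env = true  [a₀.live == false]
9. n5.cnt = 14  [terminal]
10. n4.fin = "rq"  ["rq"]
11. n6.live = true  [terminal]
12. n2.depth = false  [C.hot > 5]
13. n2.ok = "qz"  ["qz"]
14. n1.depth = false  [C₀.hot > 26]
15. n1.ok = "qru"  ["q" ++ C₀.idx]
16. n7.lim = true  [terminal]
17. n8.depth = 5  [5]
18. n8.lim = "qruky"  [C.ok ++ S₀.lim]
19. n9.cnt = 27  [terminal]
20. n10.live = false  [S.depth > 5]
21. n10.hot = true  [c.cnt > 26]
22. n11.key = false  [terminal]
23. n12.depth = "mn"  [terminal]
24. n10.lab = true  [E.live == false]
25. n10.mk = 7  [len(d.depth) + 5]
26. n13.ok = 1  [c.cnt - 26]
27. n14.depth = 16  [B.ok * 2 + 14]
28. n14.lim = "qr"  ["qr"]
29. n15.depth = "kr"  [terminal]
30. n14.cnt = 23  [len(S.lim) + 21]
31. n14.pre = "mqr"  ["m" ++ S.lim]
32. n16.cnt = 29  [terminal]
33. n17.idx = "kmqr"  ["k" ++ S.pre]
34. n17.hot = 28  [S.cnt * 3 - 41]
35. n18.lim = true  [terminal]
36. n17.depth = false  [C.hot > 28]
37. n17.ok = "pkmqr"  ["p" ++ C.idx]
38. n13.hot = 7  [len(S.pre) + 4]
39. n8.cnt = -9  [len(S.lim) - 14]
40. n8.pre = "qruky"  [if E.lab then S.lim else "p"]
41. n0.cnt = -6  [S₀.depth - 30]
42. n0.pre = "kyqru"  [S₀.lim ++ C.ok]

"pkmqr"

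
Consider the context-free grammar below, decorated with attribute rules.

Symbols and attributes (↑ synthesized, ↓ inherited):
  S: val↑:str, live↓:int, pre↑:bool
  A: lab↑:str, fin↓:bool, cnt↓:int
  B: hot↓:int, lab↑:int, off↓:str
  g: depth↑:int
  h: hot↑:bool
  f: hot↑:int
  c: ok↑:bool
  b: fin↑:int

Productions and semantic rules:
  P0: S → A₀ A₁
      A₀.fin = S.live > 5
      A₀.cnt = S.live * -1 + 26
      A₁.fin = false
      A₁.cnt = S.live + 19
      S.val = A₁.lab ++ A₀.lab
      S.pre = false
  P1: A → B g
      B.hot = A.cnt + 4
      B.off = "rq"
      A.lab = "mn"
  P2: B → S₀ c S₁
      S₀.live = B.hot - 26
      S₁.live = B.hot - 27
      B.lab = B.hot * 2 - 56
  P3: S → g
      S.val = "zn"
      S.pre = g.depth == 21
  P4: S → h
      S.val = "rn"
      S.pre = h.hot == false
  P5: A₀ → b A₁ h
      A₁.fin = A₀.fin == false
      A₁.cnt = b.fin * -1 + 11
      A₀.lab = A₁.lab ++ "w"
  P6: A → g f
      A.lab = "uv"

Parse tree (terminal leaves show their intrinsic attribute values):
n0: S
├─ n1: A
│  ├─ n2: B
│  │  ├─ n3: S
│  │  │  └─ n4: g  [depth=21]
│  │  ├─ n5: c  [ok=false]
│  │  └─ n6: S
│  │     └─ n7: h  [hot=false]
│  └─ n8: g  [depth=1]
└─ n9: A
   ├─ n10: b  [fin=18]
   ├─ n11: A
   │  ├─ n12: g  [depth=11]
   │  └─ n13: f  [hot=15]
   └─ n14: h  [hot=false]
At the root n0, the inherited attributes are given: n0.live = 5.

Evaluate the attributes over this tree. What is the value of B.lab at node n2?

-6

1. n0.live = 5  [given at root]
2. n1.fin = false  [S.live > 5]
3. n1.cnt = 21  [S.live * -1 + 26]
4. n2.hot = 25  [A.cnt + 4]
5. n2.off = "rq"  ["rq"]
6. n3.live = -1  [B.hot - 26]
7. n4.depth = 21  [terminal]
8. n3.val = "zn"  ["zn"]
9. n3.pre = true  [g.depth == 21]
10. n5.ok = false  [terminal]
11. n6.live = -2  [B.hot - 27]
12. n7.hot = false  [terminal]
13. n6.val = "rn"  ["rn"]
14. n6.pre = true  [h.hot == false]
15. n2.lab = -6  [B.hot * 2 - 56]
16. n8.depth = 1  [terminal]
17. n1.lab = "mn"  ["mn"]
18. n9.fin = false  [false]
19. n9.cnt = 24  [S.live + 19]
20. n10.fin = 18  [terminal]
21. n11.fin = true  [A₀.fin == false]
22. n11.cnt = -7  [b.fin * -1 + 11]
23. n12.depth = 11  [terminal]
24. n13.hot = 15  [terminal]
25. n11.lab = "uv"  ["uv"]
26. n14.hot = false  [terminal]
27. n9.lab = "uvw"  [A₁.lab ++ "w"]
28. n0.val = "uvwmn"  [A₁.lab ++ A₀.lab]
29. n0.pre = false  [false]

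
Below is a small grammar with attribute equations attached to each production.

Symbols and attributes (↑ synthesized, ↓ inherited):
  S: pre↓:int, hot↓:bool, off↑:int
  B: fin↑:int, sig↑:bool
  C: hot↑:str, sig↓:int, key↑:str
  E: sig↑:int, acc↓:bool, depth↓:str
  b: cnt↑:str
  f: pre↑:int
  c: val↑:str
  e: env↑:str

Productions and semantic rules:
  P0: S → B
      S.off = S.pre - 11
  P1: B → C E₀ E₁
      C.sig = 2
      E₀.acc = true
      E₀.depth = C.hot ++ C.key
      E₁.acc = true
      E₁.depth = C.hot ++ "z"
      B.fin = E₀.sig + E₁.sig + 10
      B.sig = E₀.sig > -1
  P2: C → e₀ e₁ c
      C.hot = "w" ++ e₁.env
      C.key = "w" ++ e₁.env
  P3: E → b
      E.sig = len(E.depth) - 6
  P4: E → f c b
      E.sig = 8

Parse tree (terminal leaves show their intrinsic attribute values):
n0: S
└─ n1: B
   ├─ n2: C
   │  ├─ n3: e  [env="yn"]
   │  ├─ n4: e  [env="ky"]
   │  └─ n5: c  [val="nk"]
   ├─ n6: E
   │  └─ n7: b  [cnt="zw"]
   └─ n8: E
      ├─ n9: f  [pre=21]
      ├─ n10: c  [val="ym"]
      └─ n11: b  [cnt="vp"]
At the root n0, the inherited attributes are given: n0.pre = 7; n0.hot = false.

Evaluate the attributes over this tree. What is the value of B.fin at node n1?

1. n0.pre = 7  [given at root]
2. n0.hot = false  [given at root]
3. n2.sig = 2  [2]
4. n3.env = "yn"  [terminal]
5. n4.env = "ky"  [terminal]
6. n5.val = "nk"  [terminal]
7. n2.hot = "wky"  ["w" ++ e₁.env]
8. n2.key = "wky"  ["w" ++ e₁.env]
9. n6.acc = true  [true]
10. n6.depth = "wkywky"  [C.hot ++ C.key]
11. n7.cnt = "zw"  [terminal]
12. n6.sig = 0  [len(E.depth) - 6]
13. n8.acc = true  [true]
14. n8.depth = "wkyz"  [C.hot ++ "z"]
15. n9.pre = 21  [terminal]
16. n10.val = "ym"  [terminal]
17. n11.cnt = "vp"  [terminal]
18. n8.sig = 8  [8]
19. n1.fin = 18  [E₀.sig + E₁.sig + 10]
20. n1.sig = true  [E₀.sig > -1]
21. n0.off = -4  [S.pre - 11]

18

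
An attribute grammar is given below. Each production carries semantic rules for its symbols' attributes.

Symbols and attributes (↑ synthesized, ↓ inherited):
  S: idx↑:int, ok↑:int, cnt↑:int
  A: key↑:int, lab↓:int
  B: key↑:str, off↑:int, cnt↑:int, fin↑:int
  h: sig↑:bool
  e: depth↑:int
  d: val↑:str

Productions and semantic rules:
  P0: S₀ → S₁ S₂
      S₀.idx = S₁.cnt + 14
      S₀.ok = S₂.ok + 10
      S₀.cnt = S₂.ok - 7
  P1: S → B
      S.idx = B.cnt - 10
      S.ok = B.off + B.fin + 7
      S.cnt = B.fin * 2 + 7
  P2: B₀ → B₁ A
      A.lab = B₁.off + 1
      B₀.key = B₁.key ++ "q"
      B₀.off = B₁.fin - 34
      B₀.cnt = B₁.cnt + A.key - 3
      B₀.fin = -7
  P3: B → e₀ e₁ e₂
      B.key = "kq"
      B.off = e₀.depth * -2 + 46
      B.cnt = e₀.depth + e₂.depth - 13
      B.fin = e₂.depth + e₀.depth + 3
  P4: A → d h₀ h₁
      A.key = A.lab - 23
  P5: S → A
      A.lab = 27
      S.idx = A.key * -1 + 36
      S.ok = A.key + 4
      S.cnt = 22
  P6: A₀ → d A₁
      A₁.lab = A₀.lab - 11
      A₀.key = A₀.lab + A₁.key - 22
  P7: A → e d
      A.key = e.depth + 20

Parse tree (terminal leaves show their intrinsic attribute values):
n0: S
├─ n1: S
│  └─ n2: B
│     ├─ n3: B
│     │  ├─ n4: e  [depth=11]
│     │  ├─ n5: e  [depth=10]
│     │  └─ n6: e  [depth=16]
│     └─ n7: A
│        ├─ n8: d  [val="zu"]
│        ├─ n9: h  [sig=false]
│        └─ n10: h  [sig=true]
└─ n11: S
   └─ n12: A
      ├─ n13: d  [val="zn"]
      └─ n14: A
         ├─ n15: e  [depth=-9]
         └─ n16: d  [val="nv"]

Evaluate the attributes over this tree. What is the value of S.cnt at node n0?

1. n4.depth = 11  [terminal]
2. n5.depth = 10  [terminal]
3. n6.depth = 16  [terminal]
4. n3.key = "kq"  ["kq"]
5. n3.off = 24  [e₀.depth * -2 + 46]
6. n3.cnt = 14  [e₀.depth + e₂.depth - 13]
7. n3.fin = 30  [e₂.depth + e₀.depth + 3]
8. n7.lab = 25  [B₁.off + 1]
9. n8.val = "zu"  [terminal]
10. n9.sig = false  [terminal]
11. n10.sig = true  [terminal]
12. n7.key = 2  [A.lab - 23]
13. n2.key = "kqq"  [B₁.key ++ "q"]
14. n2.off = -4  [B₁.fin - 34]
15. n2.cnt = 13  [B₁.cnt + A.key - 3]
16. n2.fin = -7  [-7]
17. n1.idx = 3  [B.cnt - 10]
18. n1.ok = -4  [B.off + B.fin + 7]
19. n1.cnt = -7  [B.fin * 2 + 7]
20. n12.lab = 27  [27]
21. n13.val = "zn"  [terminal]
22. n14.lab = 16  [A₀.lab - 11]
23. n15.depth = -9  [terminal]
24. n16.val = "nv"  [terminal]
25. n14.key = 11  [e.depth + 20]
26. n12.key = 16  [A₀.lab + A₁.key - 22]
27. n11.idx = 20  [A.key * -1 + 36]
28. n11.ok = 20  [A.key + 4]
29. n11.cnt = 22  [22]
30. n0.idx = 7  [S₁.cnt + 14]
31. n0.ok = 30  [S₂.ok + 10]
32. n0.cnt = 13  [S₂.ok - 7]

13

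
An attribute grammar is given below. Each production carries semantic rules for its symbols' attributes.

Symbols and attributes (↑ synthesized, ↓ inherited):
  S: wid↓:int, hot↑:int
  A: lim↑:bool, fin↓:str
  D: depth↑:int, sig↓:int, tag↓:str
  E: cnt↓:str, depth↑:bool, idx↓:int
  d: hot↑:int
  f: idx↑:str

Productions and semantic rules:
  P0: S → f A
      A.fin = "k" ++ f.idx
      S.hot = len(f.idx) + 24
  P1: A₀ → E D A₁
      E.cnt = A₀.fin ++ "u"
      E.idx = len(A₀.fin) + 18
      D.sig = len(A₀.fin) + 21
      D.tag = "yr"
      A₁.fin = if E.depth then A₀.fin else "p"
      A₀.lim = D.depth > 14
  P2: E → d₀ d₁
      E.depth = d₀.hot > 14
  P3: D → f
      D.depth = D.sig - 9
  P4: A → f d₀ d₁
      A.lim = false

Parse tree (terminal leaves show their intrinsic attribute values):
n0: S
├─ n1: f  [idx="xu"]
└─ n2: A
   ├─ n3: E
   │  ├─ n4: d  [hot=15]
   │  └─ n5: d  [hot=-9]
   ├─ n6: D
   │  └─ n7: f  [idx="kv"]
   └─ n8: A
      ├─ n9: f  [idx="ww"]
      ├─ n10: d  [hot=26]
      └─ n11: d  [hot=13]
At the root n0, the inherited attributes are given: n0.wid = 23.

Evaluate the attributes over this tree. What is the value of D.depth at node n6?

1. n0.wid = 23  [given at root]
2. n1.idx = "xu"  [terminal]
3. n2.fin = "kxu"  ["k" ++ f.idx]
4. n3.cnt = "kxuu"  [A₀.fin ++ "u"]
5. n3.idx = 21  [len(A₀.fin) + 18]
6. n4.hot = 15  [terminal]
7. n5.hot = -9  [terminal]
8. n3.depth = true  [d₀.hot > 14]
9. n6.sig = 24  [len(A₀.fin) + 21]
10. n6.tag = "yr"  ["yr"]
11. n7.idx = "kv"  [terminal]
12. n6.depth = 15  [D.sig - 9]
13. n8.fin = "kxu"  [if E.depth then A₀.fin else "p"]
14. n9.idx = "ww"  [terminal]
15. n10.hot = 26  [terminal]
16. n11.hot = 13  [terminal]
17. n8.lim = false  [false]
18. n2.lim = true  [D.depth > 14]
19. n0.hot = 26  [len(f.idx) + 24]

15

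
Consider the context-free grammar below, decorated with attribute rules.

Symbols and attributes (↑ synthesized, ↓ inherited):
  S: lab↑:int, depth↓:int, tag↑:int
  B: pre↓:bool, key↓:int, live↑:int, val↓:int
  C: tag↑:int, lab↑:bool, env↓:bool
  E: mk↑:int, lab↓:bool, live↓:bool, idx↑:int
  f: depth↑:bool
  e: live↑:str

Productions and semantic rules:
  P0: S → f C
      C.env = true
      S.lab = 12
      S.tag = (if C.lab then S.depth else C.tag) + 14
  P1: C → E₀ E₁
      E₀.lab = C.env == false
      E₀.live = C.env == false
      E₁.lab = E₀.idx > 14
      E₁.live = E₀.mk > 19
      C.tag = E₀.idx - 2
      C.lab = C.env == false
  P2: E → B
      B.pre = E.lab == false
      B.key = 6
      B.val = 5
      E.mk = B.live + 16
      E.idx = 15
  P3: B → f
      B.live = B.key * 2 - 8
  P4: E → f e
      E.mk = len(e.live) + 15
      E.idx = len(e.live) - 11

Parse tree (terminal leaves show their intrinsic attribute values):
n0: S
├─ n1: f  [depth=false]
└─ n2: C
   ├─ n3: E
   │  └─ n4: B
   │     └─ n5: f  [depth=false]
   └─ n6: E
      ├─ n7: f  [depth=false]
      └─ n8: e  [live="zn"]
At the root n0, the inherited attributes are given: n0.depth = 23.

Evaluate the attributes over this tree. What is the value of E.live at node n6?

1. n0.depth = 23  [given at root]
2. n1.depth = false  [terminal]
3. n2.env = true  [true]
4. n3.lab = false  [C.env == false]
5. n3.live = false  [C.env == false]
6. n4.pre = true  [E.lab == false]
7. n4.key = 6  [6]
8. n4.val = 5  [5]
9. n5.depth = false  [terminal]
10. n4.live = 4  [B.key * 2 - 8]
11. n3.mk = 20  [B.live + 16]
12. n3.idx = 15  [15]
13. n6.lab = true  [E₀.idx > 14]
14. n6.live = true  [E₀.mk > 19]
15. n7.depth = false  [terminal]
16. n8.live = "zn"  [terminal]
17. n6.mk = 17  [len(e.live) + 15]
18. n6.idx = -9  [len(e.live) - 11]
19. n2.tag = 13  [E₀.idx - 2]
20. n2.lab = false  [C.env == false]
21. n0.lab = 12  [12]
22. n0.tag = 27  [(if C.lab then S.depth else C.tag) + 14]

true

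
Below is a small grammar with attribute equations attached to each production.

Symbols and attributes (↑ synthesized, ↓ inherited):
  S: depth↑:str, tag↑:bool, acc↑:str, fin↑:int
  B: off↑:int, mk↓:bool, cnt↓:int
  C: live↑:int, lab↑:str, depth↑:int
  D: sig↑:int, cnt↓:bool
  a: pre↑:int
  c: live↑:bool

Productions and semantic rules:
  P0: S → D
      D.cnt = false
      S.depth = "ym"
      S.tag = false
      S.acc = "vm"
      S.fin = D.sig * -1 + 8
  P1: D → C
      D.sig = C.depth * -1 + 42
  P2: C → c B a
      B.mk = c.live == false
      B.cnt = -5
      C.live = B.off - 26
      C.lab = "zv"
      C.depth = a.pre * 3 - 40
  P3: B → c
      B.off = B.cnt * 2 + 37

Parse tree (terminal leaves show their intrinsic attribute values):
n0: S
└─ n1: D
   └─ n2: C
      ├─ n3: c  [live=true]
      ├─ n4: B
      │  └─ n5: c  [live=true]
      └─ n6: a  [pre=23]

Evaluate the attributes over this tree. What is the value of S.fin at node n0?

-5

1. n1.cnt = false  [false]
2. n3.live = true  [terminal]
3. n4.mk = false  [c.live == false]
4. n4.cnt = -5  [-5]
5. n5.live = true  [terminal]
6. n4.off = 27  [B.cnt * 2 + 37]
7. n6.pre = 23  [terminal]
8. n2.live = 1  [B.off - 26]
9. n2.lab = "zv"  ["zv"]
10. n2.depth = 29  [a.pre * 3 - 40]
11. n1.sig = 13  [C.depth * -1 + 42]
12. n0.depth = "ym"  ["ym"]
13. n0.tag = false  [false]
14. n0.acc = "vm"  ["vm"]
15. n0.fin = -5  [D.sig * -1 + 8]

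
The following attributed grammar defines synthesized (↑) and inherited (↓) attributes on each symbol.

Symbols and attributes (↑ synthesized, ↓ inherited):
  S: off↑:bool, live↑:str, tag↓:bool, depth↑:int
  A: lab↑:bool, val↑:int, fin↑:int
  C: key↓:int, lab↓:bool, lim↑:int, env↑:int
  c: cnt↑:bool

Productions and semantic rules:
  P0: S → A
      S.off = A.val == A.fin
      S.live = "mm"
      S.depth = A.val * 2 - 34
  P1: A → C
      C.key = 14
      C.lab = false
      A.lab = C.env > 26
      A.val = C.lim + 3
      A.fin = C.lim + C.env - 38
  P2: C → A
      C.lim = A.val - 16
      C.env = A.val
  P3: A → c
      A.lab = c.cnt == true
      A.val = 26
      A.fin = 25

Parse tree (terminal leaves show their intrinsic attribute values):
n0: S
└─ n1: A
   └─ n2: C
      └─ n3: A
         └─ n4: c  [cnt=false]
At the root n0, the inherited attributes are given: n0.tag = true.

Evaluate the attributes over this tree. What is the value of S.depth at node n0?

1. n0.tag = true  [given at root]
2. n2.key = 14  [14]
3. n2.lab = false  [false]
4. n4.cnt = false  [terminal]
5. n3.lab = false  [c.cnt == true]
6. n3.val = 26  [26]
7. n3.fin = 25  [25]
8. n2.lim = 10  [A.val - 16]
9. n2.env = 26  [A.val]
10. n1.lab = false  [C.env > 26]
11. n1.val = 13  [C.lim + 3]
12. n1.fin = -2  [C.lim + C.env - 38]
13. n0.off = false  [A.val == A.fin]
14. n0.live = "mm"  ["mm"]
15. n0.depth = -8  [A.val * 2 - 34]

-8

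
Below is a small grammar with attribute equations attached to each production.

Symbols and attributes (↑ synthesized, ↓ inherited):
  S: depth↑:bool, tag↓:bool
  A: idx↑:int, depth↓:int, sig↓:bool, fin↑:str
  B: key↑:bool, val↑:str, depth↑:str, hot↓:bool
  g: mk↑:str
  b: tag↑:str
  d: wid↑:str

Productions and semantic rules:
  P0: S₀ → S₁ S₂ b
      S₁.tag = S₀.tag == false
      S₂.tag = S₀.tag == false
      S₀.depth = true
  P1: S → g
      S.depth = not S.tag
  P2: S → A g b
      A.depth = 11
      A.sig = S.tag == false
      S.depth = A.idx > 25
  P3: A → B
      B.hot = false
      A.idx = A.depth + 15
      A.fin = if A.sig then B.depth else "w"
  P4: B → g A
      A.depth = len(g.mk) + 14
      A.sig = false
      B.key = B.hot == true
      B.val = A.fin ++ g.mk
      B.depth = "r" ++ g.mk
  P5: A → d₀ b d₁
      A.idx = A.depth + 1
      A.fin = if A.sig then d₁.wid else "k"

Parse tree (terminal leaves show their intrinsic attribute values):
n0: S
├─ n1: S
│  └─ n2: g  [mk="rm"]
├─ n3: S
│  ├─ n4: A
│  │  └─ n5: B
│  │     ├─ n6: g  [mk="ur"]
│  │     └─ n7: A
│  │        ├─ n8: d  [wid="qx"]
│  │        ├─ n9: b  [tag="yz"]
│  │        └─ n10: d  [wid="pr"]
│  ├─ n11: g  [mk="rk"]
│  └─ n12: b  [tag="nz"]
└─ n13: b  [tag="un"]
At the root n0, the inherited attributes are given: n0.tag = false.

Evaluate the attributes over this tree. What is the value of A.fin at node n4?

1. n0.tag = false  [given at root]
2. n1.tag = true  [S₀.tag == false]
3. n2.mk = "rm"  [terminal]
4. n1.depth = false  [not S.tag]
5. n3.tag = true  [S₀.tag == false]
6. n4.depth = 11  [11]
7. n4.sig = false  [S.tag == false]
8. n5.hot = false  [false]
9. n6.mk = "ur"  [terminal]
10. n7.depth = 16  [len(g.mk) + 14]
11. n7.sig = false  [false]
12. n8.wid = "qx"  [terminal]
13. n9.tag = "yz"  [terminal]
14. n10.wid = "pr"  [terminal]
15. n7.idx = 17  [A.depth + 1]
16. n7.fin = "k"  [if A.sig then d₁.wid else "k"]
17. n5.key = false  [B.hot == true]
18. n5.val = "kur"  [A.fin ++ g.mk]
19. n5.depth = "rur"  ["r" ++ g.mk]
20. n4.idx = 26  [A.depth + 15]
21. n4.fin = "w"  [if A.sig then B.depth else "w"]
22. n11.mk = "rk"  [terminal]
23. n12.tag = "nz"  [terminal]
24. n3.depth = true  [A.idx > 25]
25. n13.tag = "un"  [terminal]
26. n0.depth = true  [true]

"w"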